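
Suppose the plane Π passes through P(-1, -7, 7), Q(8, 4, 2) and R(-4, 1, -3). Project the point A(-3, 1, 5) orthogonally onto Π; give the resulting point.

(-1, -2, 2)

PQ = (9, 11, -5), PR = (-3, 8, -10); a normal to Π is PQ × PR = (-70, 105, 105).
Using P: Π has equation -70x + 105y + 105z = 70.
Foot = A − λn with λ = (n·A − d)/|n|² = (840 − 70)/26950 = 1/35.
Foot = (-3, 1, 5) − (1/35)·(-70, 105, 105) = (-1, -2, 2).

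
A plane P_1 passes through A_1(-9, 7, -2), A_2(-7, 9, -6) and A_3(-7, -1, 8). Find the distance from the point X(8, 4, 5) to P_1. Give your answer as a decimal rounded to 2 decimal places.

A_1A_2 = (2, 2, -4), A_1A_3 = (2, -8, 10); a normal to P_1 is A_1A_2 × A_1A_3 = (-12, -28, -20).
Using A_1: P_1 has equation -12x - 28y - 20z = -48.
n·X − d = (-12)·(8) + (-28)·(4) + (-20)·(5) − (-48) = -260; |n| = √1328.
Distance = |-260| / √1328 = 260/√1328 ≈ 7.13.

7.13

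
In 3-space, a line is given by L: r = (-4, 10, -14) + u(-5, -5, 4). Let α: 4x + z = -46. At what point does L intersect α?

Substitute r = (-4, 10, -14) + t(-5, -5, 4) into the plane: -30 + (-16)t = -46, so t = 1.
Intersection: (-4, 10, -14) + 1·(-5, -5, 4) = (-9, 5, -10).

(-9, 5, -10)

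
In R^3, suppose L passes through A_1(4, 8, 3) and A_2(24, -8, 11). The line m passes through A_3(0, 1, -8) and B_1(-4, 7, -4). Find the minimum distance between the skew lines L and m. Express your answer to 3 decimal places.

A direction vector for L is A_2 − A_1 = (20, -16, 8).
A direction vector for m is B_1 − A_3 = (-4, 6, 4).
Common perpendicular direction n = (20, -16, 8) × (-4, 6, 4) = (-112, -112, 56).
With w = (0, 1, -8) − (4, 8, 3) = (-4, -7, -11), w · n = 616.
Distance = |w · n| / |n| = |616| / √28224 ≈ 3.667.

3.667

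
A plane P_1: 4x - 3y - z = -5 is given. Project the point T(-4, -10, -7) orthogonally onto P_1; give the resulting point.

(-8, -7, -6)

Foot = T − λn with λ = (n·T − d)/|n|² = (21 − (-5))/26 = 1.
Foot = (-4, -10, -7) − 1·(4, -3, -1) = (-8, -7, -6).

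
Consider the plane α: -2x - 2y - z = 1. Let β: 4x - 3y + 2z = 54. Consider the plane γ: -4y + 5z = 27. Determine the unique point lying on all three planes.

(8, -8, -1)

Solving the 3×3 linear system -2x - 2y - z = 1, 4x - 3y + 2z = 54, -4y + 5z = 27 (e.g. by elimination or Cramer's rule, determinant = 70) gives (8, -8, -1).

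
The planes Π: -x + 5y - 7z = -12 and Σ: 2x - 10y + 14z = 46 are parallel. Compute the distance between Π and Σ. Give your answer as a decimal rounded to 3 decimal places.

Rescale Σ by 1/(-2): -x + 5y - 7z = -23. Then distance = |-12 − (-23)| / √75 ≈ 1.270.

1.270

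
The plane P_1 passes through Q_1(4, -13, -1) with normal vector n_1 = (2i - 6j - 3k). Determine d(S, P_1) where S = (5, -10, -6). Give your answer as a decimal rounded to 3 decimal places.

0.143

P_1: n_1·r = n_1·Q_1 gives 2x - 6y - 3z = 89.
n·S − d = (2)·(5) + (-6)·(-10) + (-3)·(-6) − 89 = -1; |n| = √49.
Distance = |-1| / √49 = 1/√49 ≈ 0.143.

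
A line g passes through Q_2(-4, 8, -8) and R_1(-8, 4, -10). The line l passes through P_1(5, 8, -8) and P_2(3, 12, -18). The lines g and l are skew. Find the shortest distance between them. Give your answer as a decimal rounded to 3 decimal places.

A direction vector for g is R_1 − Q_2 = (-4, -4, -2).
A direction vector for l is P_2 − P_1 = (-2, 4, -10).
Common perpendicular direction n = (-4, -4, -2) × (-2, 4, -10) = (48, -36, -24).
With w = (5, 8, -8) − (-4, 8, -8) = (9, 0, 0), w · n = 432.
Distance = |w · n| / |n| = |432| / √4176 ≈ 6.685.

6.685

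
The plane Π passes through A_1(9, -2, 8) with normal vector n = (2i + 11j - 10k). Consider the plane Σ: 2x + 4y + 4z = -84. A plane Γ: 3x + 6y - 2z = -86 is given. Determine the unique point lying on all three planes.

Π: n·r = n·A_1 gives 2x + 11y - 10z = -84.
Solving the 3×3 linear system 2x + 11y - 10z = -84, 2x + 4y + 4z = -84, 3x + 6y - 2z = -86 (e.g. by elimination or Cramer's rule, determinant = 112) gives (-12, -10, -5).

(-12, -10, -5)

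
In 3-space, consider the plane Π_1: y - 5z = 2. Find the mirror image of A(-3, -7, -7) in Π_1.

λ = (n·A − d)/|n|² = (28 − 2)/26 = 1.
Reflection = A − 2λn = (-3, -7, -7) − 2·(0, 1, -5) = (-3, -9, 3).

(-3, -9, 3)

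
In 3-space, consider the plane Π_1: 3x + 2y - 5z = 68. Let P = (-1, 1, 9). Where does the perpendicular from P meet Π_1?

(8, 7, -6)

Foot = P − λn with λ = (n·P − d)/|n|² = (-46 − 68)/38 = -3.
Foot = (-1, 1, 9) − (-3)·(3, 2, -5) = (8, 7, -6).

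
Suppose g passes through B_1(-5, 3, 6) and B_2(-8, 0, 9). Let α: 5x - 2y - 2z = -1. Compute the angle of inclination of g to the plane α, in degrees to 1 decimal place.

30.2

A direction vector for g is B_2 − B_1 = (-3, -3, 3).
sin θ = |n·v| / (|n||v|) = |-15| / (√33 · √27) = 0.50252.
θ ≈ 30.2°.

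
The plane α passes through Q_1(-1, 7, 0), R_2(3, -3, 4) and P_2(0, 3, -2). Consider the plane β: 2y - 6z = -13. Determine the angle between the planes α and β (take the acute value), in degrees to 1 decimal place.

Q_1R_2 = (4, -10, 4), Q_1P_2 = (1, -4, -2); a normal to α is Q_1R_2 × Q_1P_2 = (36, 12, -6).
Using Q_1: α has equation 36x + 12y - 6z = 48.
cos θ = |n₁·n₂| / (|n₁||n₂|) = |60| / (√1476 · √40).
θ = arccos(0.24693) ≈ 75.7°.

75.7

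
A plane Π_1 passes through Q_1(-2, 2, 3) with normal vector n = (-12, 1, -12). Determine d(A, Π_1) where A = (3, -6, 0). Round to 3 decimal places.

1.882

Π_1: n·r = n·Q_1 gives -12x + y - 12z = -10.
n·A − d = (-12)·(3) + (1)·(-6) + (-12)·(0) − (-10) = -32; |n| = √289.
Distance = |-32| / √289 = 32/√289 ≈ 1.882.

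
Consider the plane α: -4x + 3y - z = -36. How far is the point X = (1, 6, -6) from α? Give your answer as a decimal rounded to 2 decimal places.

10.98

n·X − d = (-4)·(1) + (3)·(6) + (-1)·(-6) − (-36) = 56; |n| = √26.
Distance = |56| / √26 = 56/√26 ≈ 10.98.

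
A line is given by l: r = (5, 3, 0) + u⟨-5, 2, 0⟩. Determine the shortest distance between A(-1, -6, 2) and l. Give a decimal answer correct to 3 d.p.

Taking (5, 3, 0) on l with direction v = (-5, 2, 0): w = A − (5, 3, 0) = (-6, -9, 2), and w × v = (-4, -10, -57).
Distance = |w × v| / |v| = √3365 / √29 ≈ 10.772.

10.772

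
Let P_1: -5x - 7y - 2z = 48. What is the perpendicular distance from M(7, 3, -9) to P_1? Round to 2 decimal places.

9.74

n·M − d = (-5)·(7) + (-7)·(3) + (-2)·(-9) − 48 = -86; |n| = √78.
Distance = |-86| / √78 = 86/√78 ≈ 9.74.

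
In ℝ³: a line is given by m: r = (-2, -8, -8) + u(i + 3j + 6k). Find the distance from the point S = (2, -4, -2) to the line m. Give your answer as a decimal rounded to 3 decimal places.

3.036

Taking (-2, -8, -8) on m with direction v = (1, 3, 6): w = S − (-2, -8, -8) = (4, 4, 6), and w × v = (6, -18, 8).
Distance = |w × v| / |v| = √424 / √46 ≈ 3.036.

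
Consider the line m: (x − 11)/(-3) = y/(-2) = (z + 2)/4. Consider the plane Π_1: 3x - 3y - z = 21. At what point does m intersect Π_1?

(5, -4, 6)

m has direction (-3, -2, 4) through (11, 0, -2).
Substitute r = (11, 0, -2) + t(-3, -2, 4) into the plane: 35 + (-7)t = 21, so t = 2.
Intersection: (11, 0, -2) + 2·(-3, -2, 4) = (5, -4, 6).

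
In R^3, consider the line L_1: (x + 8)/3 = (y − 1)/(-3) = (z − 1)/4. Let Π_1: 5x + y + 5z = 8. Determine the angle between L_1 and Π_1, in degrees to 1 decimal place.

L_1 has direction (3, -3, 4) through (-8, 1, 1).
sin θ = |n·v| / (|n||v|) = |32| / (√51 · √34) = 0.76847.
θ ≈ 50.2°.

50.2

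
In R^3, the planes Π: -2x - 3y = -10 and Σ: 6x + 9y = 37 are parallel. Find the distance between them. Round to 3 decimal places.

0.647

Rescale Σ by 1/(-3): -2x - 3y = -37/3. Then distance = |-10 − (-37/3)| / √13 ≈ 0.647.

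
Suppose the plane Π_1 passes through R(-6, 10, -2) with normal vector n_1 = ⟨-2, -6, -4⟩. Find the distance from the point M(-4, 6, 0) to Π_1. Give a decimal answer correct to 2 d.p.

1.60

Π_1: n_1·r = n_1·R gives -2x - 6y - 4z = -40.
n·M − d = (-2)·(-4) + (-6)·(6) + (-4)·(0) − (-40) = 12; |n| = √56.
Distance = |12| / √56 = 12/√56 ≈ 1.60.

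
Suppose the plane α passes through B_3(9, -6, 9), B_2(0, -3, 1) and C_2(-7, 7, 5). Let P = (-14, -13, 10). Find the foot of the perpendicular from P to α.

B_3B_2 = (-9, 3, -8), B_3C_2 = (-16, 13, -4); a normal to α is B_3B_2 × B_3C_2 = (92, 92, -69).
Using B_3: α has equation 92x + 92y - 69z = -345.
Foot = P − λn with λ = (n·P − d)/|n|² = (-3174 − (-345))/21689 = -3/23.
Foot = (-14, -13, 10) − (-3/23)·(92, 92, -69) = (-2, -1, 1).

(-2, -1, 1)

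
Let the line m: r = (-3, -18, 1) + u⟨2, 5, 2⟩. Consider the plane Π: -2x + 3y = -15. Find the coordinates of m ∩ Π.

Substitute r = (-3, -18, 1) + t(2, 5, 2) into the plane: -48 + 11t = -15, so t = 3.
Intersection: (-3, -18, 1) + 3·(2, 5, 2) = (3, -3, 7).

(3, -3, 7)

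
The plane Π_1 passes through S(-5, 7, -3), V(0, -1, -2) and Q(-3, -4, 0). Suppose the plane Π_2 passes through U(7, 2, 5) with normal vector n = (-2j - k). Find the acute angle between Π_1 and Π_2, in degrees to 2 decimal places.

SV = (5, -8, 1), SQ = (2, -11, 3); a normal to Π_1 is SV × SQ = (-13, -13, -39).
Using S: Π_1 has equation -13x - 13y - 39z = 91.
Π_2: n·r = n·U gives -2y - z = -9.
cos θ = |n₁·n₂| / (|n₁||n₂|) = |65| / (√1859 · √5).
θ = arccos(0.67420) ≈ 47.61°.

47.61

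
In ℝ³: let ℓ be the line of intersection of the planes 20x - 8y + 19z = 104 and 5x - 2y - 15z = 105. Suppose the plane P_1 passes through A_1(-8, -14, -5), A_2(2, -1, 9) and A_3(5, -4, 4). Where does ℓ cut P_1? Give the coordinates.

(5, -10, -4)

Direction of ℓ: (20, -8, 19) × (5, -2, -15) = (158, 395, 0).
A point on ℓ: solving the two plane equations with x = 9 gives (9, 0, -4).
A_1A_2 = (10, 13, 14), A_1A_3 = (13, 10, 9); a normal to P_1 is A_1A_2 × A_1A_3 = (-23, 92, -69).
Using A_1: P_1 has equation -23x + 92y - 69z = -759.
Substitute r = (9, 0, -4) + t(158, 395, 0) into the plane: 69 + 32706t = -759, so t = -2/79.
Intersection: (9, 0, -4) + (-2/79)·(158, 395, 0) = (5, -10, -4).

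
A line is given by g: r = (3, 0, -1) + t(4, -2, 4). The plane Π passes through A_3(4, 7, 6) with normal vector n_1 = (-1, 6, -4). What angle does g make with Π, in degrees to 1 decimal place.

Π: n_1·r = n_1·A_3 gives -x + 6y - 4z = 14.
sin θ = |n·v| / (|n||v|) = |-32| / (√53 · √36) = 0.73259.
θ ≈ 47.1°.

47.1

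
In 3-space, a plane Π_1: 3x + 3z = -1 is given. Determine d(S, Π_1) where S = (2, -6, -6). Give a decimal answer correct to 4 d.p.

2.5927

n·S − d = (3)·(2) + (0)·(-6) + (3)·(-6) − (-1) = -11; |n| = √18.
Distance = |-11| / √18 = 11/√18 ≈ 2.5927.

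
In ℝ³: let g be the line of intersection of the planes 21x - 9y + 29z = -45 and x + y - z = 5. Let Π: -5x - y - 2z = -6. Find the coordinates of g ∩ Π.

(-2, 10, 3)

Direction of g: (21, -9, 29) × (1, 1, -1) = (-20, 50, 30).
A point on g: solving the two plane equations with x = -6 gives (-6, 20, 9).
Substitute r = (-6, 20, 9) + t(-20, 50, 30) into the plane: -8 + (-10)t = -6, so t = -1/5.
Intersection: (-6, 20, 9) + (-1/5)·(-20, 50, 30) = (-2, 10, 3).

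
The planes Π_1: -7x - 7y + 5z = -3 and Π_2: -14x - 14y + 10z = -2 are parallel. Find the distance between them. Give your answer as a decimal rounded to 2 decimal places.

0.18

Rescale Π_2 by 1/2: -7x - 7y + 5z = -1. Then distance = |-3 − (-1)| / √123 ≈ 0.18.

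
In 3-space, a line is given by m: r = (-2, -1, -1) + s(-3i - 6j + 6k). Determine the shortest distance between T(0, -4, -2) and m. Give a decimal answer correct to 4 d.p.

3.6818

Taking (-2, -1, -1) on m with direction v = (-3, -6, 6): w = T − (-2, -1, -1) = (2, -3, -1), and w × v = (-24, -9, -21).
Distance = |w × v| / |v| = √1098 / √81 ≈ 3.6818.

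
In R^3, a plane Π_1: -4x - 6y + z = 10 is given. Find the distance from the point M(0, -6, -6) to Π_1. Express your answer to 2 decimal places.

2.75

n·M − d = (-4)·(0) + (-6)·(-6) + (1)·(-6) − 10 = 20; |n| = √53.
Distance = |20| / √53 = 20/√53 ≈ 2.75.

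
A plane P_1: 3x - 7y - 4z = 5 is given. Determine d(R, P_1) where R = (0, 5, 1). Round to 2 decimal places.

5.11

n·R − d = (3)·(0) + (-7)·(5) + (-4)·(1) − 5 = -44; |n| = √74.
Distance = |-44| / √74 = 44/√74 ≈ 5.11.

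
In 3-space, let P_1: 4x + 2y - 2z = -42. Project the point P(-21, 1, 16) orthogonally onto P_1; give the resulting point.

Foot = P − λn with λ = (n·P − d)/|n|² = (-114 − (-42))/24 = -3.
Foot = (-21, 1, 16) − (-3)·(4, 2, -2) = (-9, 7, 10).

(-9, 7, 10)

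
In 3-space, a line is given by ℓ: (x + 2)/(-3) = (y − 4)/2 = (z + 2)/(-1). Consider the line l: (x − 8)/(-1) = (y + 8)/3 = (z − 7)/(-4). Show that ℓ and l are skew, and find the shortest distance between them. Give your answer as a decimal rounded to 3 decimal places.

1.361

ℓ has direction (-3, 2, -1) through (-2, 4, -2).
l has direction (-1, 3, -4) through (8, -8, 7).
Common perpendicular direction n = (-3, 2, -1) × (-1, 3, -4) = (-5, -11, -7).
With w = (8, -8, 7) − (-2, 4, -2) = (10, -12, 9), w · n = 19.
Since n ≠ 0 the lines are not parallel, and w · n = 19 ≠ 0 so they do not intersect; hence they are skew.
Distance = |w · n| / |n| = |19| / √195 ≈ 1.361.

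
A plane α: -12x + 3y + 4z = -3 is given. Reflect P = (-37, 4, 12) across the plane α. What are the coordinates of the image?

(35, -14, -12)

λ = (n·P − d)/|n|² = (504 − (-3))/169 = 3.
Reflection = P − 2λn = (-37, 4, 12) − 6·(-12, 3, 4) = (35, -14, -12).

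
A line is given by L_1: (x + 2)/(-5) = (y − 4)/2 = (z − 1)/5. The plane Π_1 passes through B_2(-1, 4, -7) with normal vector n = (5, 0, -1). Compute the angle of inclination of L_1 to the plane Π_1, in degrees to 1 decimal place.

53.2

L_1 has direction (-5, 2, 5) through (-2, 4, 1).
Π_1: n·r = n·B_2 gives 5x - z = 2.
sin θ = |n·v| / (|n||v|) = |-30| / (√26 · √54) = 0.80064.
θ ≈ 53.2°.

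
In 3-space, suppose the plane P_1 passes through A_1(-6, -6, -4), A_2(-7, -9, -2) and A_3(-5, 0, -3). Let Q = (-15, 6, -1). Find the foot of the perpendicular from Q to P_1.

(-5, 4, 1)

A_1A_2 = (-1, -3, 2), A_1A_3 = (1, 6, 1); a normal to P_1 is A_1A_2 × A_1A_3 = (-15, 3, -3).
Using A_1: P_1 has equation -15x + 3y - 3z = 84.
Foot = Q − λn with λ = (n·Q − d)/|n|² = (246 − 84)/243 = 2/3.
Foot = (-15, 6, -1) − (2/3)·(-15, 3, -3) = (-5, 4, 1).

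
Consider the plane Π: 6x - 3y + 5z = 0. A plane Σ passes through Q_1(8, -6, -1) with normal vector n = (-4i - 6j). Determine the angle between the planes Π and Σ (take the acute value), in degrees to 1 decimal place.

84.3

Σ: n·r = n·Q_1 gives -4x - 6y = 4.
cos θ = |n₁·n₂| / (|n₁||n₂|) = |-6| / (√70 · √52).
θ = arccos(0.09945) ≈ 84.3°.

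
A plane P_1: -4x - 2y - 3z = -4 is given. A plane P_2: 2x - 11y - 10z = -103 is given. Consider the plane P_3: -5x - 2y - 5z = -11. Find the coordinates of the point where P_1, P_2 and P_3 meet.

(-5, 3, 6)

Solving the 3×3 linear system -4x - 2y - 3z = -4, 2x - 11y - 10z = -103, -5x - 2y - 5z = -11 (e.g. by elimination or Cramer's rule, determinant = -83) gives (-5, 3, 6).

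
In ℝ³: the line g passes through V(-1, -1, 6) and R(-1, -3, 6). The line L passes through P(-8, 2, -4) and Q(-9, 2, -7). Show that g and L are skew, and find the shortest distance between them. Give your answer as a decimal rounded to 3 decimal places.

3.479

A direction vector for g is R − V = (0, -2, 0).
A direction vector for L is Q − P = (-1, 0, -3).
Common perpendicular direction n = (0, -2, 0) × (-1, 0, -3) = (6, 0, -2).
With w = (-8, 2, -4) − (-1, -1, 6) = (-7, 3, -10), w · n = -22.
Since n ≠ 0 the lines are not parallel, and w · n = -22 ≠ 0 so they do not intersect; hence they are skew.
Distance = |w · n| / |n| = |-22| / √40 ≈ 3.479.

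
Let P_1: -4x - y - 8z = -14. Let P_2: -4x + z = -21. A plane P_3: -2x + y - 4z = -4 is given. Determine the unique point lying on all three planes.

Solving the 3×3 linear system -4x - y - 8z = -14, -4x + z = -21, -2x + y - 4z = -4 (e.g. by elimination or Cramer's rule, determinant = 54) gives (5, 2, -1).

(5, 2, -1)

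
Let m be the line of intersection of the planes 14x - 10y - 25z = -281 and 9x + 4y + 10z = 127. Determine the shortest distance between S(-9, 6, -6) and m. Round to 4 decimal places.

Direction of m: (14, -10, -25) × (9, 4, 10) = (0, -365, 146).
A point on m: solving the two plane equations with y = 7 gives (1, 7, 9).
Taking (1, 7, 9) on m with direction v = (0, -365, 146): w = S − (1, 7, 9) = (-10, -1, -15), and w × v = (-5621, 1460, 3650).
Distance = |w × v| / |v| = √47049741 / √154541 ≈ 17.4484.

17.4484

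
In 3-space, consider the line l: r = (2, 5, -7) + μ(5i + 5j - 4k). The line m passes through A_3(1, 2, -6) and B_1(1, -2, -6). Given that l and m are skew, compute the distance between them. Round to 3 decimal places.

0.156

A direction vector for m is B_1 − A_3 = (0, -4, 0).
Common perpendicular direction n = (5, 5, -4) × (0, -4, 0) = (-16, 0, -20).
With w = (1, 2, -6) − (2, 5, -7) = (-1, -3, 1), w · n = -4.
Distance = |w · n| / |n| = |-4| / √656 ≈ 0.156.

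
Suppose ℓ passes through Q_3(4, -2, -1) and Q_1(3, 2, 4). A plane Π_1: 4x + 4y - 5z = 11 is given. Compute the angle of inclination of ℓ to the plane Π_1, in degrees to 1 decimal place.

A direction vector for ℓ is Q_1 − Q_3 = (-1, 4, 5).
sin θ = |n·v| / (|n||v|) = |-13| / (√57 · √42) = 0.26569.
θ ≈ 15.4°.

15.4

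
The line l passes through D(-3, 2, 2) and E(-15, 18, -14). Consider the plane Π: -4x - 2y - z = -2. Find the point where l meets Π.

A direction vector for l is E − D = (-12, 16, -16).
Substitute r = (-3, 2, 2) + t(-12, 16, -16) into the plane: 6 + 32t = -2, so t = -1/4.
Intersection: (-3, 2, 2) + (-1/4)·(-12, 16, -16) = (0, -2, 6).

(0, -2, 6)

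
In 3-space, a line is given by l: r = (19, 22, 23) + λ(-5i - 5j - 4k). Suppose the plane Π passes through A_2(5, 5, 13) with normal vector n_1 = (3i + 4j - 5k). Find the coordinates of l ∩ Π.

(-1, 2, 7)

Π: n_1·r = n_1·A_2 gives 3x + 4y - 5z = -30.
Substitute r = (19, 22, 23) + t(-5, -5, -4) into the plane: 30 + (-15)t = -30, so t = 4.
Intersection: (19, 22, 23) + 4·(-5, -5, -4) = (-1, 2, 7).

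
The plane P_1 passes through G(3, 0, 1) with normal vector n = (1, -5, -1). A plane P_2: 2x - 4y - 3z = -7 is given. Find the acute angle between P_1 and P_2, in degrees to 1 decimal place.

26.7

P_1: n·r = n·G gives x - 5y - z = 2.
cos θ = |n₁·n₂| / (|n₁||n₂|) = |25| / (√27 · √29).
θ = arccos(0.89343) ≈ 26.7°.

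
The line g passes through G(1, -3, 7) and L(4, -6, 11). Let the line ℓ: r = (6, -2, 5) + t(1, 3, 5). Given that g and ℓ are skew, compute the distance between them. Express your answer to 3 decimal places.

A direction vector for g is L − G = (3, -3, 4).
Common perpendicular direction n = (3, -3, 4) × (1, 3, 5) = (-27, -11, 12).
With w = (6, -2, 5) − (1, -3, 7) = (5, 1, -2), w · n = -170.
Distance = |w · n| / |n| = |-170| / √994 ≈ 5.392.

5.392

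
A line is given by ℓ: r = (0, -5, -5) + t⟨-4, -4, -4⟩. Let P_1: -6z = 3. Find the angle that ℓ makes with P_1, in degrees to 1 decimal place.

35.3

sin θ = |n·v| / (|n||v|) = |24| / (√36 · √48) = 0.57735.
θ ≈ 35.3°.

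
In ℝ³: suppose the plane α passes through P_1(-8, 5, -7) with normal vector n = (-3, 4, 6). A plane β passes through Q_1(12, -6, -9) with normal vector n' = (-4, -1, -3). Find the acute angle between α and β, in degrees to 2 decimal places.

α: n·r = n·P_1 gives -3x + 4y + 6z = 2.
β: n'·r = n'·Q_1 gives -4x - y - 3z = -15.
cos θ = |n₁·n₂| / (|n₁||n₂|) = |-10| / (√61 · √26).
θ = arccos(0.25110) ≈ 75.46°.

75.46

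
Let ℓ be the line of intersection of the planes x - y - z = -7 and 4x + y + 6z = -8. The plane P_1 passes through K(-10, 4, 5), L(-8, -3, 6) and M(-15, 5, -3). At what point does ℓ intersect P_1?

(-8, -6, 5)

Direction of ℓ: (1, -1, -1) × (4, 1, 6) = (-5, -10, 5).
A point on ℓ: solving the two plane equations with x = -2 gives (-2, 6, -1).
KL = (2, -7, 1), KM = (-5, 1, -8); a normal to P_1 is KL × KM = (55, 11, -33).
Using K: P_1 has equation 55x + 11y - 33z = -671.
Substitute r = (-2, 6, -1) + t(-5, -10, 5) into the plane: -11 + (-550)t = -671, so t = 6/5.
Intersection: (-2, 6, -1) + (6/5)·(-5, -10, 5) = (-8, -6, 5).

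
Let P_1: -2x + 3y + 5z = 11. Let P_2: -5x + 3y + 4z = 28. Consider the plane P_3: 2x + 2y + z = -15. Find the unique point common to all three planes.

(-6, -2, 1)

Solving the 3×3 linear system -2x + 3y + 5z = 11, -5x + 3y + 4z = 28, 2x + 2y + z = -15 (e.g. by elimination or Cramer's rule, determinant = -31) gives (-6, -2, 1).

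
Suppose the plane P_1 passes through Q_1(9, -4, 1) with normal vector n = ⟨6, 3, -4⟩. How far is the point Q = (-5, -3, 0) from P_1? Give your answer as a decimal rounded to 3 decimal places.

P_1: n·r = n·Q_1 gives 6x + 3y - 4z = 38.
n·Q − d = (6)·(-5) + (3)·(-3) + (-4)·(0) − 38 = -77; |n| = √61.
Distance = |-77| / √61 = 77/√61 ≈ 9.859.

9.859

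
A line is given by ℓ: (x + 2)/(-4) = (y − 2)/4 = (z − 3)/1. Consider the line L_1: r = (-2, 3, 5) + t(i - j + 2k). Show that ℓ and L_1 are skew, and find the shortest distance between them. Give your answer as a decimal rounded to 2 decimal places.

0.71

ℓ has direction (-4, 4, 1) through (-2, 2, 3).
Common perpendicular direction n = (-4, 4, 1) × (1, -1, 2) = (9, 9, 0).
With w = (-2, 3, 5) − (-2, 2, 3) = (0, 1, 2), w · n = 9.
Since n ≠ 0 the lines are not parallel, and w · n = 9 ≠ 0 so they do not intersect; hence they are skew.
Distance = |w · n| / |n| = |9| / √162 ≈ 0.71.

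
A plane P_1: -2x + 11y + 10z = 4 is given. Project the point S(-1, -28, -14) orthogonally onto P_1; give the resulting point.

(-5, -6, 6)

Foot = S − λn with λ = (n·S − d)/|n|² = (-446 − 4)/225 = -2.
Foot = (-1, -28, -14) − (-2)·(-2, 11, 10) = (-5, -6, 6).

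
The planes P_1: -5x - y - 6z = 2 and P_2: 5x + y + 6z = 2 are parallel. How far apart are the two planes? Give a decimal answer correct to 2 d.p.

Rescale P_2 by 1/(-1): -5x - y - 6z = -2. Then distance = |2 − (-2)| / √62 ≈ 0.51.

0.51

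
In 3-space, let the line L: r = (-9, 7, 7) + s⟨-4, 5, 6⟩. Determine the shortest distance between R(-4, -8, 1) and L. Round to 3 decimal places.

Taking (-9, 7, 7) on L with direction v = (-4, 5, 6): w = R − (-9, 7, 7) = (5, -15, -6), and w × v = (-60, -6, -35).
Distance = |w × v| / |v| = √4861 / √77 ≈ 7.945.

7.945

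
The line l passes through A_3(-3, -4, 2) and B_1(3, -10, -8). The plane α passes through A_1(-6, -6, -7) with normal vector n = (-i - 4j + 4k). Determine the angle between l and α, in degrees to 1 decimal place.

17.0

A direction vector for l is B_1 − A_3 = (6, -6, -10).
α: n·r = n·A_1 gives -x - 4y + 4z = 2.
sin θ = |n·v| / (|n||v|) = |-22| / (√33 · √172) = 0.29201.
θ ≈ 17.0°.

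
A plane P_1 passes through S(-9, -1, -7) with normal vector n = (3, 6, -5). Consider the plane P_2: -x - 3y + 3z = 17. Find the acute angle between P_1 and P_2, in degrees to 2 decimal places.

9.20

P_1: n·r = n·S gives 3x + 6y - 5z = 2.
cos θ = |n₁·n₂| / (|n₁||n₂|) = |-36| / (√70 · √19).
θ = arccos(0.98714) ≈ 9.20°.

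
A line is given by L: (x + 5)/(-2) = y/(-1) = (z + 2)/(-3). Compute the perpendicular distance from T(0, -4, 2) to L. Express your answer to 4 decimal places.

L has direction (-2, -1, -3) through (-5, 0, -2).
Taking (-5, 0, -2) on L with direction v = (-2, -1, -3): w = T − (-5, 0, -2) = (5, -4, 4), and w × v = (16, 7, -13).
Distance = |w × v| / |v| = √474 / √14 ≈ 5.8187.

5.8187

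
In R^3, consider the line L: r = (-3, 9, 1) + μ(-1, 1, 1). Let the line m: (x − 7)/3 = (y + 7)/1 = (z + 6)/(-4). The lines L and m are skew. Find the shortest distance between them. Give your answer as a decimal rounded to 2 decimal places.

m has direction (3, 1, -4) through (7, -7, -6).
Common perpendicular direction n = (-1, 1, 1) × (3, 1, -4) = (-5, -1, -4).
With w = (7, -7, -6) − (-3, 9, 1) = (10, -16, -7), w · n = -6.
Distance = |w · n| / |n| = |-6| / √42 ≈ 0.93.

0.93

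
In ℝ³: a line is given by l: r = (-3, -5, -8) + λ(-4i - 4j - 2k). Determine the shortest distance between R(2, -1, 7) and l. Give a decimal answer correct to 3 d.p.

12.042

Taking (-3, -5, -8) on l with direction v = (-4, -4, -2): w = R − (-3, -5, -8) = (5, 4, 15), and w × v = (52, -50, -4).
Distance = |w × v| / |v| = √5220 / √36 ≈ 12.042.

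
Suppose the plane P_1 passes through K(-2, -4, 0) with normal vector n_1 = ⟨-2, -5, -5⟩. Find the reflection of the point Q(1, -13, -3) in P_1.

(5, -3, 7)

P_1: n_1·r = n_1·K gives -2x - 5y - 5z = 24.
λ = (n·Q − d)/|n|² = (78 − 24)/54 = 1.
Reflection = Q − 2λn = (1, -13, -3) − 2·(-2, -5, -5) = (5, -3, 7).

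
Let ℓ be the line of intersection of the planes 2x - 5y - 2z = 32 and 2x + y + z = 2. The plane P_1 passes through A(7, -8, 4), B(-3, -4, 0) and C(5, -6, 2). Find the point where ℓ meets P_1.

(3, -6, 2)

Direction of ℓ: (2, -5, -2) × (2, 1, 1) = (-3, -6, 12).
A point on ℓ: solving the two plane equations with x = 4 gives (4, -4, -2).
AB = (-10, 4, -4), AC = (-2, 2, -2); a normal to P_1 is AB × AC = (0, -12, -12).
Using A: P_1 has equation -12y - 12z = 48.
Substitute r = (4, -4, -2) + t(-3, -6, 12) into the plane: 72 + (-72)t = 48, so t = 1/3.
Intersection: (4, -4, -2) + (1/3)·(-3, -6, 12) = (3, -6, 2).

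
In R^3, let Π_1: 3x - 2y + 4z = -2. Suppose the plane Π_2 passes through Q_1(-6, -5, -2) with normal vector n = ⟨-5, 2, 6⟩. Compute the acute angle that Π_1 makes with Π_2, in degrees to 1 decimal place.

Π_2: n·r = n·Q_1 gives -5x + 2y + 6z = 8.
cos θ = |n₁·n₂| / (|n₁||n₂|) = |5| / (√29 · √65).
θ = arccos(0.11516) ≈ 83.4°.

83.4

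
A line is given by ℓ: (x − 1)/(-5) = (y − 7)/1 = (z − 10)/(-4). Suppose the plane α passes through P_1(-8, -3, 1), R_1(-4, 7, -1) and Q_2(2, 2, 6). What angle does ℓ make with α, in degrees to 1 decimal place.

1.6

ℓ has direction (-5, 1, -4) through (1, 7, 10).
P_1R_1 = (4, 10, -2), P_1Q_2 = (10, 5, 5); a normal to α is P_1R_1 × P_1Q_2 = (60, -40, -80).
Using P_1: α has equation 60x - 40y - 80z = -440.
sin θ = |n·v| / (|n||v|) = |-20| / (√11600 · √42) = 0.02865.
θ ≈ 1.6°.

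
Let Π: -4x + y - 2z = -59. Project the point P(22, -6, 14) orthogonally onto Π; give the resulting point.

(10, -3, 8)

Foot = P − λn with λ = (n·P − d)/|n|² = (-122 − (-59))/21 = -3.
Foot = (22, -6, 14) − (-3)·(-4, 1, -2) = (10, -3, 8).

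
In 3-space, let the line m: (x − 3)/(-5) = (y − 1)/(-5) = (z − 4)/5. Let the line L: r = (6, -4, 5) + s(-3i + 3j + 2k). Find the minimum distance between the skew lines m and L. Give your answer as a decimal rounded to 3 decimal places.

2.032

m has direction (-5, -5, 5) through (3, 1, 4).
Common perpendicular direction n = (-5, -5, 5) × (-3, 3, 2) = (-25, -5, -30).
With w = (6, -4, 5) − (3, 1, 4) = (3, -5, 1), w · n = -80.
Distance = |w · n| / |n| = |-80| / √1550 ≈ 2.032.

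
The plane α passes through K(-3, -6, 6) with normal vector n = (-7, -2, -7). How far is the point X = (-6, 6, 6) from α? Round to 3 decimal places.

0.297

α: n·r = n·K gives -7x - 2y - 7z = -9.
n·X − d = (-7)·(-6) + (-2)·(6) + (-7)·(6) − (-9) = -3; |n| = √102.
Distance = |-3| / √102 = 3/√102 ≈ 0.297.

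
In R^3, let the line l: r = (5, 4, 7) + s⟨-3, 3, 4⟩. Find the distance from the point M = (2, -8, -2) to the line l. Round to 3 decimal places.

10.829

Taking (5, 4, 7) on l with direction v = (-3, 3, 4): w = M − (5, 4, 7) = (-3, -12, -9), and w × v = (-21, 39, -45).
Distance = |w × v| / |v| = √3987 / √34 ≈ 10.829.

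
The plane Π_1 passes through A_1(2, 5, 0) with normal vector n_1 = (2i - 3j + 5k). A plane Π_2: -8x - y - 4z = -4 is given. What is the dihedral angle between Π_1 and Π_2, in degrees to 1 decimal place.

Π_1: n_1·r = n_1·A_1 gives 2x - 3y + 5z = -11.
cos θ = |n₁·n₂| / (|n₁||n₂|) = |-33| / (√38 · √81).
θ = arccos(0.59481) ≈ 53.5°.

53.5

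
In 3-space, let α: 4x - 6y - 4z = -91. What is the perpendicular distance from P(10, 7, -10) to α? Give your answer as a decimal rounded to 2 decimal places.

15.64

n·P − d = (4)·(10) + (-6)·(7) + (-4)·(-10) − (-91) = 129; |n| = √68.
Distance = |129| / √68 = 129/√68 ≈ 15.64.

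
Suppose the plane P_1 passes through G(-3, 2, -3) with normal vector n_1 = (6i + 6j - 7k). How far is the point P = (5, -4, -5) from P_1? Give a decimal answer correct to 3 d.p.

2.364

P_1: n_1·r = n_1·G gives 6x + 6y - 7z = 15.
n·P − d = (6)·(5) + (6)·(-4) + (-7)·(-5) − 15 = 26; |n| = √121.
Distance = |26| / √121 = 26/√121 ≈ 2.364.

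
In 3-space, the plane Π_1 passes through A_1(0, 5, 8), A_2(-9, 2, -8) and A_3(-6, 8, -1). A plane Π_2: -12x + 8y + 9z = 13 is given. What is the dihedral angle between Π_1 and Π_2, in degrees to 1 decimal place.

38.2

A_1A_2 = (-9, -3, -16), A_1A_3 = (-6, 3, -9); a normal to Π_1 is A_1A_2 × A_1A_3 = (75, 15, -45).
Using A_1: Π_1 has equation 75x + 15y - 45z = -285.
cos θ = |n₁·n₂| / (|n₁||n₂|) = |-1185| / (√7875 · √289).
θ = arccos(0.78550) ≈ 38.2°.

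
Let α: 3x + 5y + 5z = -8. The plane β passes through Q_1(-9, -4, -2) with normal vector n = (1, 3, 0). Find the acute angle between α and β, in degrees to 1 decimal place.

β: n·r = n·Q_1 gives x + 3y = -21.
cos θ = |n₁·n₂| / (|n₁||n₂|) = |18| / (√59 · √10).
θ = arccos(0.74105) ≈ 42.2°.

42.2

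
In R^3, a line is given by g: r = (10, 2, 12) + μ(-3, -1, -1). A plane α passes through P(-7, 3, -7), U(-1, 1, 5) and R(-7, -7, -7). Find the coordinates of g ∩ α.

PU = (6, -2, 12), PR = (0, -10, 0); a normal to α is PU × PR = (120, 0, -60).
Using P: α has equation 120x - 60z = -420.
Substitute r = (10, 2, 12) + t(-3, -1, -1) into the plane: 480 + (-300)t = -420, so t = 3.
Intersection: (10, 2, 12) + 3·(-3, -1, -1) = (1, -1, 9).

(1, -1, 9)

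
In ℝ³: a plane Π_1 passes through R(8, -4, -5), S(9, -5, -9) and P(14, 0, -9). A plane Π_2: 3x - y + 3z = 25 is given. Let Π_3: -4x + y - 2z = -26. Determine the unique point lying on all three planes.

(4, -4, 3)

RS = (1, -1, -4), RP = (6, 4, -4); a normal to Π_1 is RS × RP = (20, -20, 10).
Using R: Π_1 has equation 20x - 20y + 10z = 190.
Solving the 3×3 linear system 20x - 20y + 10z = 190, 3x - y + 3z = 25, -4x + y - 2z = -26 (e.g. by elimination or Cramer's rule, determinant = 90) gives (4, -4, 3).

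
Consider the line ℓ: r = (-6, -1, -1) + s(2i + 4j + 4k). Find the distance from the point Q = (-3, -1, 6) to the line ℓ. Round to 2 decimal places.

5.09

Taking (-6, -1, -1) on ℓ with direction v = (2, 4, 4): w = Q − (-6, -1, -1) = (3, 0, 7), and w × v = (-28, 2, 12).
Distance = |w × v| / |v| = √932 / √36 ≈ 5.09.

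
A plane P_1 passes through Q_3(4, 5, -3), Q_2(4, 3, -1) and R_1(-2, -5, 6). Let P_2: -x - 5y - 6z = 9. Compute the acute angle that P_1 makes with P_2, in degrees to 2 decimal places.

Q_3Q_2 = (0, -2, 2), Q_3R_1 = (-6, -10, 9); a normal to P_1 is Q_3Q_2 × Q_3R_1 = (2, -12, -12).
Using Q_3: P_1 has equation 2x - 12y - 12z = -16.
cos θ = |n₁·n₂| / (|n₁||n₂|) = |130| / (√292 · √62).
θ = arccos(0.96618) ≈ 14.94°.

14.94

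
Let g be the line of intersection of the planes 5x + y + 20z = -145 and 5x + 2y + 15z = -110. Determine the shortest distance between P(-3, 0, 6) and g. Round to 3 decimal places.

Direction of g: (5, 1, 20) × (5, 2, 15) = (-25, 25, 5).
A point on g: solving the two plane equations with x = -6 gives (-6, 5, -6).
Taking (-6, 5, -6) on g with direction v = (-25, 25, 5): w = P − (-6, 5, -6) = (3, -5, 12), and w × v = (-325, -315, -50).
Distance = |w × v| / |v| = √207350 / √1275 ≈ 12.753.

12.753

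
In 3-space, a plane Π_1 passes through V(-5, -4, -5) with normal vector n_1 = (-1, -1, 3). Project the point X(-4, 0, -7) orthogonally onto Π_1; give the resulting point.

Π_1: n_1·r = n_1·V gives -x - y + 3z = -6.
Foot = X − λn with λ = (n·X − d)/|n|² = (-17 − (-6))/11 = -1.
Foot = (-4, 0, -7) − (-1)·(-1, -1, 3) = (-5, -1, -4).

(-5, -1, -4)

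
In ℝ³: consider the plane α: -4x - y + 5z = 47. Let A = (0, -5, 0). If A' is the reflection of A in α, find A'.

(-8, -7, 10)

λ = (n·A − d)/|n|² = (5 − 47)/42 = -1.
Reflection = A − 2λn = (0, -5, 0) − (-2)·(-4, -1, 5) = (-8, -7, 10).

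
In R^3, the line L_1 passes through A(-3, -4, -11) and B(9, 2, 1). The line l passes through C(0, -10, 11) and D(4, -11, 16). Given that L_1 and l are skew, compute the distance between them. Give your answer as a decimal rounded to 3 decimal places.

A direction vector for L_1 is B − A = (12, 6, 12).
A direction vector for l is D − C = (4, -1, 5).
Common perpendicular direction n = (12, 6, 12) × (4, -1, 5) = (42, -12, -36).
With w = (0, -10, 11) − (-3, -4, -11) = (3, -6, 22), w · n = -594.
Distance = |w · n| / |n| = |-594| / √3204 ≈ 10.494.

10.494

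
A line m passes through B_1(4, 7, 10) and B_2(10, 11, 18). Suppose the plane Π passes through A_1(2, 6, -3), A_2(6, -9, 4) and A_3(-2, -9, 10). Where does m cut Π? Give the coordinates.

(-2, 3, 2)

A direction vector for m is B_2 − B_1 = (6, 4, 8).
A_1A_2 = (4, -15, 7), A_1A_3 = (-4, -15, 13); a normal to Π is A_1A_2 × A_1A_3 = (-90, -80, -120).
Using A_1: Π has equation -90x - 80y - 120z = -300.
Substitute r = (4, 7, 10) + t(6, 4, 8) into the plane: -2120 + (-1820)t = -300, so t = -1.
Intersection: (4, 7, 10) + (-1)·(6, 4, 8) = (-2, 3, 2).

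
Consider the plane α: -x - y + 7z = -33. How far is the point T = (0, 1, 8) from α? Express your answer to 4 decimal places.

12.3225

n·T − d = (-1)·(0) + (-1)·(1) + (7)·(8) − (-33) = 88; |n| = √51.
Distance = |88| / √51 = 88/√51 ≈ 12.3225.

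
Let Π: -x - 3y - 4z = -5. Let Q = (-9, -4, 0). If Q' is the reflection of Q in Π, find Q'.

(-7, 2, 8)

λ = (n·Q − d)/|n|² = (21 − (-5))/26 = 1.
Reflection = Q − 2λn = (-9, -4, 0) − 2·(-1, -3, -4) = (-7, 2, 8).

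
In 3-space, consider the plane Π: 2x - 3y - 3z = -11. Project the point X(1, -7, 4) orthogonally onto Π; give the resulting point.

Foot = X − λn with λ = (n·X − d)/|n|² = (11 − (-11))/22 = 1.
Foot = (1, -7, 4) − 1·(2, -3, -3) = (-1, -4, 7).

(-1, -4, 7)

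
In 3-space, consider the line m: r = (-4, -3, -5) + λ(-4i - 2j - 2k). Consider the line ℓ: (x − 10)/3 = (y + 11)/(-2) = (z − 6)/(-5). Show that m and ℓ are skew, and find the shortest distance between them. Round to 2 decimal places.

ℓ has direction (3, -2, -5) through (10, -11, 6).
Common perpendicular direction n = (-4, -2, -2) × (3, -2, -5) = (6, -26, 14).
With w = (10, -11, 6) − (-4, -3, -5) = (14, -8, 11), w · n = 446.
Since n ≠ 0 the lines are not parallel, and w · n = 446 ≠ 0 so they do not intersect; hence they are skew.
Distance = |w · n| / |n| = |446| / √908 ≈ 14.80.

14.80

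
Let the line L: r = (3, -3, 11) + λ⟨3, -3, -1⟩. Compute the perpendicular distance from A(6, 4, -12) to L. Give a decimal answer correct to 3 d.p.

Taking (3, -3, 11) on L with direction v = (3, -3, -1): w = A − (3, -3, 11) = (3, 7, -23), and w × v = (-76, -66, -30).
Distance = |w × v| / |v| = √11032 / √19 ≈ 24.096.

24.096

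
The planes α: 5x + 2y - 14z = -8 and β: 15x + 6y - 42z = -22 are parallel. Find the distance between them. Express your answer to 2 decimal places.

0.04

Rescale β by 1/3: 5x + 2y - 14z = -22/3. Then distance = |-8 − (-22/3)| / √225 ≈ 0.04.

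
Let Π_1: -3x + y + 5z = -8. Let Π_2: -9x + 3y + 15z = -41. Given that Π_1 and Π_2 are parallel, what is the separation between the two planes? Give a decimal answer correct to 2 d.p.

0.96

Rescale Π_2 by 1/3: -3x + y + 5z = -41/3. Then distance = |-8 − (-41/3)| / √35 ≈ 0.96.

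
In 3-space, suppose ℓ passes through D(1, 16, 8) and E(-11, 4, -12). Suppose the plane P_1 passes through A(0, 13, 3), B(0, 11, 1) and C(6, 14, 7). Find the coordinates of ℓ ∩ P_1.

(-8, 7, -7)

A direction vector for ℓ is E − D = (-12, -12, -20).
AB = (0, -2, -2), AC = (6, 1, 4); a normal to P_1 is AB × AC = (-6, -12, 12).
Using A: P_1 has equation -6x - 12y + 12z = -120.
Substitute r = (1, 16, 8) + t(-12, -12, -20) into the plane: -102 + (-24)t = -120, so t = 3/4.
Intersection: (1, 16, 8) + (3/4)·(-12, -12, -20) = (-8, 7, -7).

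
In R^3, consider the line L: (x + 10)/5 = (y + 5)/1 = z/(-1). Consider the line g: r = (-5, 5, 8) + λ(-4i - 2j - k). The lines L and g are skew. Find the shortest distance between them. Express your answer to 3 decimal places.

L has direction (5, 1, -1) through (-10, -5, 0).
Common perpendicular direction n = (5, 1, -1) × (-4, -2, -1) = (-3, 9, -6).
With w = (-5, 5, 8) − (-10, -5, 0) = (5, 10, 8), w · n = 27.
Distance = |w · n| / |n| = |27| / √126 ≈ 2.405.

2.405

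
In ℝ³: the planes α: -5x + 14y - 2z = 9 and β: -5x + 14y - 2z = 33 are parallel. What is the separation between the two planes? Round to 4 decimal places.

Same normal n = (-5, 14, -2) with |n| = √225; distance = |9 − 33| / |n| = 24/√225 ≈ 1.6000.

1.6000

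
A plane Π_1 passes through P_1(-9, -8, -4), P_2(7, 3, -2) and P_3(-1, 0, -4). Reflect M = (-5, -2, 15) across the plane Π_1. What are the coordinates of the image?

P_1P_2 = (16, 11, 2), P_1P_3 = (8, 8, 0); a normal to Π_1 is P_1P_2 × P_1P_3 = (-16, 16, 40).
Using P_1: Π_1 has equation -16x + 16y + 40z = -144.
λ = (n·M − d)/|n|² = (648 − (-144))/2112 = 3/8.
Reflection = M − 2λn = (-5, -2, 15) − (3/4)·(-16, 16, 40) = (7, -14, -15).

(7, -14, -15)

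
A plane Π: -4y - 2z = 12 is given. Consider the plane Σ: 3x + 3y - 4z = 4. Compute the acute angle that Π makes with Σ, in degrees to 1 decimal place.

81.2

cos θ = |n₁·n₂| / (|n₁||n₂|) = |-4| / (√20 · √34).
θ = arccos(0.15339) ≈ 81.2°.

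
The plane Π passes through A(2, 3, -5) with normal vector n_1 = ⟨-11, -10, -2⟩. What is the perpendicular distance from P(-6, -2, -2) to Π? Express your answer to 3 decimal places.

8.800

Π: n_1·r = n_1·A gives -11x - 10y - 2z = -42.
n·P − d = (-11)·(-6) + (-10)·(-2) + (-2)·(-2) − (-42) = 132; |n| = √225.
Distance = |132| / √225 = 132/√225 ≈ 8.800.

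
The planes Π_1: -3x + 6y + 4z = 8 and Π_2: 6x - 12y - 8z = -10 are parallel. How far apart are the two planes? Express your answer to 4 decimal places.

0.3841

Rescale Π_2 by 1/(-2): -3x + 6y + 4z = 5. Then distance = |8 − 5| / √61 ≈ 0.3841.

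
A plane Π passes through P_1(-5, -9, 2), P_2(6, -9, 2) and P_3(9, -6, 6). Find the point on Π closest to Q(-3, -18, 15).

(-3, -6, 6)

P_1P_2 = (11, 0, 0), P_1P_3 = (14, 3, 4); a normal to Π is P_1P_2 × P_1P_3 = (0, -44, 33).
Using P_1: Π has equation -44y + 33z = 462.
Foot = Q − λn with λ = (n·Q − d)/|n|² = (1287 − 462)/3025 = 3/11.
Foot = (-3, -18, 15) − (3/11)·(0, -44, 33) = (-3, -6, 6).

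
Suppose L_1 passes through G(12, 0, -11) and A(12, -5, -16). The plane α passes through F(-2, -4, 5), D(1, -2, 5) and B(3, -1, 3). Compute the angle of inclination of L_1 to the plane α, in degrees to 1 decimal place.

29.1

A direction vector for L_1 is A − G = (0, -5, -5).
FD = (3, 2, 0), FB = (5, 3, -2); a normal to α is FD × FB = (-4, 6, -1).
Using F: α has equation -4x + 6y - z = -21.
sin θ = |n·v| / (|n||v|) = |-25| / (√53 · √50) = 0.48564.
θ ≈ 29.1°.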